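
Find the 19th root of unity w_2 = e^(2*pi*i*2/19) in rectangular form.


Angle = 360*2/19 = 37.8947°
a = cos(37.8947°) = 0.7891
b = sin(37.8947°) = 0.6142

0.7891 + 0.6142i


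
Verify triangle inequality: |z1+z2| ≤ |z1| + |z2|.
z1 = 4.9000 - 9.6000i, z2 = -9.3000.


|z1| = sqrt(4.9^2 + (-9.6)^2) = sqrt(116.17) = 10.7782
|z2| = sqrt((-9.3)^2 + 0^2) = sqrt(86.49) = 9.3000
z1+z2 = -4.4000 - 9.6000i
|z1+z2| = sqrt(111.52) = 10.5603
|z1|+|z2| = 10.7782 + 9.3000 = 20.0782

|z1+z2| = 10.5603 ≤ |z1|+|z2| = 20.0782 (verified)


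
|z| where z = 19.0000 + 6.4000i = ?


|z| = sqrt(19^2 + 6.4^2) = sqrt(361 + 40.96) = sqrt(401.96) = 20.0489

|z| = 20.0489


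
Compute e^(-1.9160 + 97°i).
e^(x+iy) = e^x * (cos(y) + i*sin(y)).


e^-1.9160 = 0.1472
cos(97°) = -0.1219
sin(97°) = 0.9925
Real = 0.1472*(-0.1219) = -0.0179
Imag = 0.1472*0.9925 = 0.1461

-0.0179 + 0.1461i


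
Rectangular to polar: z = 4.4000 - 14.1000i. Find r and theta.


r = sqrt(19.36+198.81) = sqrt(218.17) = 14.7706
theta = atan2(-14.1, 4.4) = -72.6691 degrees

r = 14.7706, theta = -72.6691 degrees


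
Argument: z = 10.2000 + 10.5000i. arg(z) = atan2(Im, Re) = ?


Re = 10.2, Im = 10.5
arg = atan2(10.5, 10.2) = 45.8303 degrees

arg(z) = 45.8303 degrees


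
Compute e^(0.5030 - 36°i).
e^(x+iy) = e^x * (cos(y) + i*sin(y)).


e^0.5030 = 1.6537
cos(-36°) = 0.80902
sin(-36°) = -0.5878
Real = 1.6537*0.80902 = 1.3379
Imag = 1.6537*(-0.5878) = -0.9720

1.3379 - 0.9720i


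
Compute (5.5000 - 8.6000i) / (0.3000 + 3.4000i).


Conjugate of z2 = 0.3000 - 3.4000i
Numerator: (5.5000 - 8.6000i)(0.3000 - 3.4000i) = -27.5900 - 21.2800i
Denominator: 0.3^2 + 3.4^2 = 11.65
Result = (-27.5900 - 21.2800i)/11.65

-2.3682 - 1.8266i


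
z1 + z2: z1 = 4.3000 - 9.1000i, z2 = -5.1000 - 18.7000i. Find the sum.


Real: 4.3 - 5.1 = -0.8
Imag: -9.1 - 18.7 = -27.8

-0.8000 - 27.8000i


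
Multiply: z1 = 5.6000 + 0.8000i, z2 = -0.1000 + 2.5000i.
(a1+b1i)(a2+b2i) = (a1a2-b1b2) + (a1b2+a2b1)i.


Real = 5.6*(-0.1) - 0.8*2.5 = -0.56 - 2 = -2.56
Imag = 5.6*2.5 - (0.1)*0.8 = 14 - (0.08) = 13.92

-2.5600 + 13.9200i


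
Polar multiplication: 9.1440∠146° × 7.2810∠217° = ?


r = 9.1440 * 7.2810 = 66.5775
theta = 146° + 217° = 363° = 3° (mod 360)

66.5775 cis(3°)


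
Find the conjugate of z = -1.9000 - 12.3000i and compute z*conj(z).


z_bar = -1.9000 + 12.3000i
z*z_bar = (-1.9)^2 + (-12.3)^2 = 3.61 + 151.29 = 154.9

z_bar = -1.9000 + 12.3000i, z*z_bar = 154.9


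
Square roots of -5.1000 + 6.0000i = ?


|z| = sqrt(26.01+36) = 7.8746
sqrt((|z|+a)/2) = sqrt((7.8746+(-5.1))/2) = sqrt(1.3873) = 1.1778
sqrt((|z|-a)/2) = sqrt((7.8746-(-5.1))/2) = sqrt(6.4873) = 2.5470

±(1.1778 + 2.5470i) i.e. 1.1778 + 2.5470i and -1.1778 - 2.5470i


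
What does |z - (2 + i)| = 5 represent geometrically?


|z - z0| = r is a circle with center z0 and radius r.
Center = (2, 1), radius = 5

Circle with center (2, 1) and radius 5


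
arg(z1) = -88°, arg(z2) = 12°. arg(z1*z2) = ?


arg(z1*z2) = -88° + 12° = -76°
Normalized to (-180°, 180°]: -76°

-76°


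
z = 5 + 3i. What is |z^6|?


|z| = sqrt(25+9) = sqrt(34) = 5.8310
|z^6| = |z|^6 = (sqrt(34))^6 = 34^3 = 39304

|z^6| = 39304


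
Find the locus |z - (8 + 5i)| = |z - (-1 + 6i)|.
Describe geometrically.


Equal distances means the locus is the perpendicular bisector of z1 and z2.
Midpoint = ((8+(-1))/2, (5+6)/2) = (3.5000, 5.5000)

Perpendicular bisector through (3.5000, 5.5000)


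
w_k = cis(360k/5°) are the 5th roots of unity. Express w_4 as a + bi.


Angle = 360*4/5 = 288°
a = cos(288°) = 0.3090
b = sin(288°) = -0.9511

0.3090 - 0.9511i


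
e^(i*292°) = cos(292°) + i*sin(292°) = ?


cos(292°) = 0.3746
sin(292°) = -0.9272

e^(i*292°) = 0.3746 - 0.9272i


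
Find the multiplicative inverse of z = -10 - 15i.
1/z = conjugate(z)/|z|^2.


|z|^2 = 100+225 = 325
1/z = (-10 + 15i)/325

1/z = -0.0308 + 0.0462i


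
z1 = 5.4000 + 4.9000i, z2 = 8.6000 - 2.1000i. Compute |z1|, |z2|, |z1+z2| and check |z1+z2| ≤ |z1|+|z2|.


|z1| = sqrt(5.4^2 + 4.9^2) = sqrt(53.17) = 7.2918
|z2| = sqrt(8.6^2 + (-2.1)^2) = sqrt(78.37) = 8.8527
z1+z2 = 14.0000 + 2.8000i
|z1+z2| = sqrt(203.84) = 14.2773
|z1|+|z2| = 7.2918 + 8.8527 = 16.1445

|z1+z2| = 14.2773 ≤ |z1|+|z2| = 16.1445 (verified)


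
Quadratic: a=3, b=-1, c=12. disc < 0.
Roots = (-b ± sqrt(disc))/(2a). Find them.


disc = (-1)^2 - 4*3*12 = 1 - 144 = -143
sqrt(|disc|) = sqrt(143) = 11.9583
Real part = 1/(2*3) = 0.1667
Imag part = 11.9583/(2*3) = 1.9930

0.1667 ± 1.9930i


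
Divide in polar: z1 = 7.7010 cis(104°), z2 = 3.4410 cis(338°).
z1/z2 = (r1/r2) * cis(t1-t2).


r = 7.7010 / 3.4410 = 2.2380
theta = 104° - 338° = -234° = 126° (mod 360)

2.2380 cis(126°)


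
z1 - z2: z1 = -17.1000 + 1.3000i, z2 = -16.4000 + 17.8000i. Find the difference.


Real: -17.1 + 16.4 = -0.7
Imag: 1.3 - 17.8 = -16.5

-0.7000 - 16.5000i


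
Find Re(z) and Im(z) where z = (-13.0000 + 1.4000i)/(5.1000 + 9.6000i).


Multiply by conjugate: (-13.0000 + 1.4000i)(5.1000 - 9.6000i) / (5.1^2 + 9.6^2)
Numerator real = -13*5.1 + 1.4*9.6 = -52.86
Numerator imag = 1.4*5.1 - (-13)*9.6 = 131.94
Denominator = 118.17
Re(z) = -52.86/118.17 = -0.4473
Im(z) = 131.94/118.17 = 1.1165

Re(z) = -0.4473, Im(z) = 1.1165


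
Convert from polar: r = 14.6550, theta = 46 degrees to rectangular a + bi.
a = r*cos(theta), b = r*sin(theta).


a = 14.6550*cos(46°) = 14.6550*0.69466 = 10.1802
b = 14.6550*sin(46°) = 14.6550*0.71934 = 10.5419

10.1802 + 10.5419i


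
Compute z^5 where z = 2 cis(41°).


r^5 = 2^5 = 32
n*theta = 5*41° = 205° = 205° (mod 360)
a = 32*cos(205°) = -29.0018
b = 32*sin(205°) = -13.5238

32 cis(205°) = -29.0018 - 13.5238i


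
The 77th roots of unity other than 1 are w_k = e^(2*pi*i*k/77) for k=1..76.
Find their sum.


With w = e^(2*pi*i/77), all 77 of the 77th roots of unity w^0 = 1, w, ..., w^(76) sum to 0: 1 + w + ... + w^(76) = (1 - w^77)/(1 - w) = 0 since w^77 = 1, w ≠ 1.
Removing the root 1: w + w^2 + ... + w^(76) = 0 - 1 = -1

Sum = -1


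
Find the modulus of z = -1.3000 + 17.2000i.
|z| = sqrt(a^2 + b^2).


|z| = sqrt((-1.3)^2 + 17.2^2) = sqrt(1.69 + 295.84) = sqrt(297.53) = 17.2491

|z| = 17.2491


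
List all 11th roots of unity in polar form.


The 11th roots of unity are cis(360k/11°) for k=0..10
Angle step = 360/11 = 32.7273°
Primitive root: cis(32.7273°)
Primitive root = 0.8413 + 0.5406i

11 roots at angles: 0°, 32.7273°, 65.4545°, 98.1818°, 130.9091°, 163.6364°, 196.3636°, 229.0909°, 261.8182°, 294.5455°, 327.2727°


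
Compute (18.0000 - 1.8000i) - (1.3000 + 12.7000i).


Real: 18 - 1.3 = 16.7
Imag: -1.8 - 12.7 = -14.5

16.7000 - 14.5000i


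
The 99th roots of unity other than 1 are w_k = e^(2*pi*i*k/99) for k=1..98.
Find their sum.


With w = e^(2*pi*i/99), all 99 of the 99th roots of unity w^0 = 1, w, ..., w^(98) sum to 0: 1 + w + ... + w^(98) = (1 - w^99)/(1 - w) = 0 since w^99 = 1, w ≠ 1.
Removing the root 1: w + w^2 + ... + w^(98) = 0 - 1 = -1

Sum = -1


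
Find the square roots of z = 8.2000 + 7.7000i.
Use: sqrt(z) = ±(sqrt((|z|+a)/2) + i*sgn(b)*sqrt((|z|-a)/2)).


|z| = sqrt(67.24+59.29) = 11.2486
sqrt((|z|+a)/2) = sqrt((11.2486+8.2)/2) = sqrt(9.7243) = 3.1184
sqrt((|z|-a)/2) = sqrt((11.2486-8.2)/2) = sqrt(1.5243) = 1.2346

±(3.1184 + 1.2346i) i.e. 3.1184 + 1.2346i and -3.1184 - 1.2346i


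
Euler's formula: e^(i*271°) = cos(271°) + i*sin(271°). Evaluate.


cos(271°) = 0.0175
sin(271°) = -0.9998

e^(i*271°) = 0.0175 - 0.9998i


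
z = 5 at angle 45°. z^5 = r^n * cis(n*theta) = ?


r^5 = 5^5 = 3125
n*theta = 5*45° = 225° = 225° (mod 360)
a = 3125*cos(225°) = -2209.7087
b = 3125*sin(225°) = -2209.7087

3125 cis(225°) = -2209.7087 - 2209.7087i


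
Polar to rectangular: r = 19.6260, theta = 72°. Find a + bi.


a = 19.6260*cos(72°) = 19.6260*0.30902 = 6.0648
b = 19.6260*sin(72°) = 19.6260*0.951057 = 18.6654

6.0648 + 18.6654i


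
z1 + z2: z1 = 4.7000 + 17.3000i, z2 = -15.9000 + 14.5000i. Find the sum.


Real: 4.7 - 15.9 = -11.2
Imag: 17.3 + 14.5 = 31.8

-11.2000 + 31.8000i


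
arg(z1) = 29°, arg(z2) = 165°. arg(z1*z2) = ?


arg(z1*z2) = 29° + 165° = 194°
Normalized to (-180°, 180°]: -166°

-166°


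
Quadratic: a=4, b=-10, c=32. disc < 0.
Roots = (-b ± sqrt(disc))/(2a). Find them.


disc = (-10)^2 - 4*4*32 = 100 - 512 = -412
sqrt(|disc|) = sqrt(412) = 20.2978
Real part = 10/(2*4) = 1.2500
Imag part = 20.2978/(2*4) = 2.5372

1.2500 ± 2.5372i


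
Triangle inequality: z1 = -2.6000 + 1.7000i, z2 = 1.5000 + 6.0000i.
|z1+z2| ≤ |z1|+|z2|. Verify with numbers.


|z1| = sqrt((-2.6)^2 + 1.7^2) = sqrt(9.65) = 3.1064
|z2| = sqrt(1.5^2 + 6^2) = sqrt(38.25) = 6.1847
z1+z2 = -1.1000 + 7.7000i
|z1+z2| = sqrt(60.5) = 7.7782
|z1|+|z2| = 3.1064 + 6.1847 = 9.2911

|z1+z2| = 7.7782 ≤ |z1|+|z2| = 9.2911 (verified)


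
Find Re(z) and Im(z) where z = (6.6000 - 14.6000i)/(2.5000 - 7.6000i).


Multiply by conjugate: (6.6000 - 14.6000i)(2.5000 + 7.6000i) / (2.5^2 + (-7.6)^2)
Numerator real = 6.6*2.5 - (14.6)*(-7.6) = 127.46
Numerator imag = -14.6*2.5 - 6.6*(-7.6) = 13.66
Denominator = 64.01
Re(z) = 127.46/64.01 = 1.9913
Im(z) = 13.66/64.01 = 0.2134

Re(z) = 1.9913, Im(z) = 0.2134


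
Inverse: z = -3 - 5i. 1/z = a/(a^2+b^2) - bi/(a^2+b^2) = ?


|z|^2 = 9+25 = 34
1/z = (-3 + 5i)/34

1/z = -0.0882 + 0.1471i


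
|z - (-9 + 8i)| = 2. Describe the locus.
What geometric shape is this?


|z - z0| = r is a circle with center z0 and radius r.
Center = (-9, 8), radius = 2

Circle with center (-9, 8) and radius 2


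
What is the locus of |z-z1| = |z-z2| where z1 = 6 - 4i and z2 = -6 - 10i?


Equal distances means the locus is the perpendicular bisector of z1 and z2.
Midpoint = ((6+(-6))/2, (-4+(-10))/2) = (0, -7.0000)

Perpendicular bisector through (0, -7.0000)


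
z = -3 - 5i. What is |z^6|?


|z| = sqrt(9+25) = sqrt(34) = 5.8310
|z^6| = |z|^6 = (sqrt(34))^6 = 34^3 = 39304

|z^6| = 39304


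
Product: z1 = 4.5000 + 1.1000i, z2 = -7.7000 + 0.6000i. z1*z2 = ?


Real = 4.5*(-7.7) - 1.1*0.6 = -34.65 - 0.66 = -35.31
Imag = 4.5*0.6 - (7.7)*1.1 = 2.7 - (8.47) = -5.77

-35.3100 - 5.7700i


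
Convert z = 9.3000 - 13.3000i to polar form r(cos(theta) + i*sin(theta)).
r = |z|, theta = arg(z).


r = sqrt(86.49+176.89) = sqrt(263.38) = 16.2290
theta = atan2(-13.3, 9.3) = -55.0369 degrees

r = 16.2290, theta = -55.0369 degrees


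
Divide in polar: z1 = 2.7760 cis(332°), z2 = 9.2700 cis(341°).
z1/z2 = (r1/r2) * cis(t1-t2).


r = 2.7760 / 9.2700 = 0.2995
theta = 332° - 341° = -9° = 351° (mod 360)

0.2995 cis(351°)


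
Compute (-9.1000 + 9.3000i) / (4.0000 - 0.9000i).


Conjugate of z2 = 4.0000 + 0.9000i
Numerator: (-9.1000 + 9.3000i)(4.0000 + 0.9000i) = -44.7700 + 29.0100i
Denominator: 4^2 + (-0.9)^2 = 16.81
Result = (-44.7700 + 29.0100i)/16.81

-2.6633 + 1.7258i


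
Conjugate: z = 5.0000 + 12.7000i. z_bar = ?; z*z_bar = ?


z_bar = 5.0000 - 12.7000i
z*z_bar = 5^2 + 12.7^2 = 25 + 161.29 = 186.29

z_bar = 5.0000 - 12.7000i, z*z_bar = 186.29


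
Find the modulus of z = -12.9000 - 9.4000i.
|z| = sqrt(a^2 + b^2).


|z| = sqrt((-12.9)^2 + (-9.4)^2) = sqrt(166.41 + 88.36) = sqrt(254.77) = 15.9615

|z| = 15.9615


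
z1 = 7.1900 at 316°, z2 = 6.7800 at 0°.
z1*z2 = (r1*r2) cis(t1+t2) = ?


r = 7.1900 * 6.7800 = 48.7482
theta = 316° + 0° = 316° = 316° (mod 360)

48.7482 cis(316°)


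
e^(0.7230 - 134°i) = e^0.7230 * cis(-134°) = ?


e^0.7230 = 2.0606
cos(-134°) = -0.69466
sin(-134°) = -0.71934
Real = 2.0606*(-0.69466) = -1.4314
Imag = 2.0606*(-0.71934) = -1.4823

-1.4314 - 1.4823i


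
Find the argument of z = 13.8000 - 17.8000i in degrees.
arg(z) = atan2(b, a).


Re = 13.8, Im = -17.8
arg = atan2(-17.8, 13.8) = -52.2143 degrees

arg(z) = -52.2143 degrees


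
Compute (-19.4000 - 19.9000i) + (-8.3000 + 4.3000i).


Real: -19.4 - 8.3 = -27.7
Imag: -19.9 + 4.3 = -15.6

-27.7000 - 15.6000i


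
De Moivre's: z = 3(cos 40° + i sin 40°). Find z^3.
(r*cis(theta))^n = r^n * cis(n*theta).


r^3 = 3^3 = 27
n*theta = 3*40° = 120° = 120° (mod 360)
a = 27*cos(120°) = -13.5000
b = 27*sin(120°) = 23.3827

27 cis(120°) = -13.5000 + 23.3827i


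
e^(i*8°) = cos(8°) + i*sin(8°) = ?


cos(8°) = 0.9903
sin(8°) = 0.1392

e^(i*8°) = 0.9903 + 0.1392i


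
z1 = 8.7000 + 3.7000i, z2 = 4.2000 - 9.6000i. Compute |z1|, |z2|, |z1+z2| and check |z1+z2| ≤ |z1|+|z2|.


|z1| = sqrt(8.7^2 + 3.7^2) = sqrt(89.38) = 9.4541
|z2| = sqrt(4.2^2 + (-9.6)^2) = sqrt(109.8) = 10.4785
z1+z2 = 12.9000 - 5.9000i
|z1+z2| = sqrt(201.22) = 14.1852
|z1|+|z2| = 9.4541 + 10.4785 = 19.9326

|z1+z2| = 14.1852 ≤ |z1|+|z2| = 19.9326 (verified)


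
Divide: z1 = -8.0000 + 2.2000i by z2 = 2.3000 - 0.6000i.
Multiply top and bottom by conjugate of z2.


Conjugate of z2 = 2.3000 + 0.6000i
Numerator: (-8.0000 + 2.2000i)(2.3000 + 0.6000i) = -19.7200 + 0.2600i
Denominator: 2.3^2 + (-0.6)^2 = 5.65
Result = (-19.7200 + 0.2600i)/5.65

-3.4903 + 0.0460i


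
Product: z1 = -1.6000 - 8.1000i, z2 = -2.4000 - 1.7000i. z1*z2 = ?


Real = -1.6*(-2.4) - (-8.1)*(-1.7) = 3.84 - 13.77 = -9.93
Imag = -1.6*(-1.7) - (2.4)*(-8.1) = 2.72 + 19.44 = 22.16

-9.9300 + 22.1600i


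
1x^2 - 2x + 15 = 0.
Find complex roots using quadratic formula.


disc = (-2)^2 - 4*1*15 = 4 - 60 = -56
sqrt(|disc|) = sqrt(56) = 7.4833
Real part = 2/(2*1) = 1.0000
Imag part = 7.4833/(2*1) = 3.7417

1.0000 ± 3.7417i


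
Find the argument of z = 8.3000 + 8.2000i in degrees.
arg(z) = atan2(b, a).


Re = 8.3, Im = 8.2
arg = atan2(8.2, 8.3) = 44.6528 degrees

arg(z) = 44.6528 degrees


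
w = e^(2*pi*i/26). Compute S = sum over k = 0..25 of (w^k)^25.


The roots are w_k = w^k with w = e^(2*pi*i/26), and (w^k)^25 = (w^25)^k.
So S = 1 + u + u^2 + ... + u^(25) with u = w^25.
25 = 0*26 + 25, so 25 is not a multiple of 26: u = w^25 ≠ 1 (w is a primitive 26th root), while u^26 = (w^26)^25 = 1.
Geometric series: S = (1 - u^26)/(1 - u) = (1 - 1)/(1 - u) = 0

S = 0


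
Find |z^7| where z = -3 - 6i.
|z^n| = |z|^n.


|z| = sqrt(9+36) = sqrt(45) = 6.7082
|z^7| = |z|^7 = (sqrt(45))^7 = 45^3 * sqrt(45) = 91125*sqrt(45)

|z^7| = 91125*sqrt(45) ≈ 611285.0833


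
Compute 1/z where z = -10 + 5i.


|z|^2 = 100+25 = 125
1/z = (-10 - 5i)/125

1/z = -0.0800 - 0.0400i


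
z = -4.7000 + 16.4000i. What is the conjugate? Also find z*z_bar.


z_bar = -4.7000 - 16.4000i
z*z_bar = (-4.7)^2 + 16.4^2 = 22.09 + 268.96 = 291.05

z_bar = -4.7000 - 16.4000i, z*z_bar = 291.05


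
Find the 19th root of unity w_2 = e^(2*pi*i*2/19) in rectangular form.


Angle = 360*2/19 = 37.8947°
a = cos(37.8947°) = 0.7891
b = sin(37.8947°) = 0.6142

0.7891 + 0.6142i


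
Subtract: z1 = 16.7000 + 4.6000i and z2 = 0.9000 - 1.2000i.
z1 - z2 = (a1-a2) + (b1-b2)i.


Real: 16.7 - 0.9 = 15.8
Imag: 4.6 + 1.2 = 5.8

15.8000 + 5.8000i


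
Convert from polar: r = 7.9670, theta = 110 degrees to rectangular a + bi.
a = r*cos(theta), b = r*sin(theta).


a = 7.9670*cos(110°) = 7.9670*(-0.34202) = -2.7249
b = 7.9670*sin(110°) = 7.9670*0.93969 = 7.4865

-2.7249 + 7.4865i


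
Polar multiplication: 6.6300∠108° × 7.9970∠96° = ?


r = 6.6300 * 7.9970 = 53.0201
theta = 108° + 96° = 204° = 204° (mod 360)

53.0201 cis(204°)


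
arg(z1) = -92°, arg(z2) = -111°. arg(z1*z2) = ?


arg(z1*z2) = -92° - 111° = -203°
Normalized to (-180°, 180°]: 157°

157°


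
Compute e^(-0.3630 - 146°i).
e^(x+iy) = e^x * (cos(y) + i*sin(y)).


e^-0.3630 = 0.6956
cos(-146°) = -0.829
sin(-146°) = -0.5592
Real = 0.6956*(-0.829) = -0.5767
Imag = 0.6956*(-0.5592) = -0.3890

-0.5767 - 0.3890i


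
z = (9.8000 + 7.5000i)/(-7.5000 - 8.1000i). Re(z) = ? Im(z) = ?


Multiply by conjugate: (9.8000 + 7.5000i)(-7.5000 + 8.1000i) / ((-7.5)^2 + (-8.1)^2)
Numerator real = 9.8*(-7.5) + 7.5*(-8.1) = -134.25
Numerator imag = 7.5*(-7.5) - 9.8*(-8.1) = 23.13
Denominator = 121.86
Re(z) = -134.25/121.86 = -1.1017
Im(z) = 23.13/121.86 = 0.1898

Re(z) = -1.1017, Im(z) = 0.1898


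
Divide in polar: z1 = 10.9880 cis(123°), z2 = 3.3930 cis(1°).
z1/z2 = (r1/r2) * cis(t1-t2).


r = 10.9880 / 3.3930 = 3.2384
theta = 123° - 1° = 122° = 122° (mod 360)

3.2384 cis(122°)


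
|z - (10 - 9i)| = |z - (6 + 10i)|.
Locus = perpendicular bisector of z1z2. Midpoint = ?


Equal distances means the locus is the perpendicular bisector of z1 and z2.
Midpoint = ((10+6)/2, (-9+10)/2) = (8.0000, 0.5000)

Perpendicular bisector through (8.0000, 0.5000)


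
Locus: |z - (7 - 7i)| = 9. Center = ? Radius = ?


|z - z0| = r is a circle with center z0 and radius r.
Center = (7, -7), radius = 9

Circle with center (7, -7) and radius 9


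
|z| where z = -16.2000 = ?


|z| = sqrt((-16.2)^2 + 0^2) = sqrt(262.44 + 0) = sqrt(262.44) = 16.2000

|z| = 16.2000


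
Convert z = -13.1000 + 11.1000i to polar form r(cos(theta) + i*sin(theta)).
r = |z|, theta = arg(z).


r = sqrt(171.61+123.21) = sqrt(294.82) = 17.1703
theta = atan2(11.1, -13.1) = 139.7245 degrees

r = 17.1703, theta = 139.7245 degrees


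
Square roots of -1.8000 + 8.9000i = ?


|z| = sqrt(3.24+79.21) = 9.0802
sqrt((|z|+a)/2) = sqrt((9.0802+(-1.8))/2) = sqrt(3.6401) = 1.9079
sqrt((|z|-a)/2) = sqrt((9.0802-(-1.8))/2) = sqrt(5.4401) = 2.3324

±(1.9079 + 2.3324i) i.e. 1.9079 + 2.3324i and -1.9079 - 2.3324i


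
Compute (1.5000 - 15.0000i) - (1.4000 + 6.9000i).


Real: 1.5 - 1.4 = 0.1
Imag: -15 - 6.9 = -21.9

0.1000 - 21.9000i


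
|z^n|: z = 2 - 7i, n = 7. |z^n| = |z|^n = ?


|z| = sqrt(4+49) = sqrt(53) = 7.2801
|z^7| = |z|^7 = (sqrt(53))^7 = 53^3 * sqrt(53) = 148877*sqrt(53)

|z^7| = 148877*sqrt(53) ≈ 1083840.9200


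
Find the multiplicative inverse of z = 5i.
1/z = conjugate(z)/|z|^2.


|z|^2 = 0+25 = 25
1/z = (0 - 5i)/25

1/z = 0 - 0.2000i


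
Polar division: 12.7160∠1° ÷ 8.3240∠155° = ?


r = 12.7160 / 8.3240 = 1.5276
theta = 1° - 155° = -154° = 206° (mod 360)

1.5276 cis(206°)


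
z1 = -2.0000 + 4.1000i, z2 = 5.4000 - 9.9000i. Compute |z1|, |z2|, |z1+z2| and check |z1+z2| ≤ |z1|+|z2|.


|z1| = sqrt((-2)^2 + 4.1^2) = sqrt(20.81) = 4.5618
|z2| = sqrt(5.4^2 + (-9.9)^2) = sqrt(127.17) = 11.2770
z1+z2 = 3.4000 - 5.8000i
|z1+z2| = sqrt(45.2) = 6.7231
|z1|+|z2| = 4.5618 + 11.2770 = 15.8388

|z1+z2| = 6.7231 ≤ |z1|+|z2| = 15.8388 (verified)


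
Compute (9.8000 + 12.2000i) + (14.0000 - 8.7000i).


Real: 9.8 + 14 = 23.8
Imag: 12.2 - 8.7 = 3.5

23.8000 + 3.5000i


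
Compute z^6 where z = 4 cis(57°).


r^6 = 4^6 = 4096
n*theta = 6*57° = 342° = 342° (mod 360)
a = 4096*cos(342°) = 3895.5275
b = 4096*sin(342°) = -1265.7336

4096 cis(342°) = 3895.5275 - 1265.7336i


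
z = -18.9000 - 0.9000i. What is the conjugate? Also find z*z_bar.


z_bar = -18.9000 + 0.9000i
z*z_bar = (-18.9)^2 + (-0.9)^2 = 357.21 + 0.81 = 358.02

z_bar = -18.9000 + 0.9000i, z*z_bar = 358.02


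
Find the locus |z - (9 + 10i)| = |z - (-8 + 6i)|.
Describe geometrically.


Equal distances means the locus is the perpendicular bisector of z1 and z2.
Midpoint = ((9+(-8))/2, (10+6)/2) = (0.5000, 8.0000)

Perpendicular bisector through (0.5000, 8.0000)


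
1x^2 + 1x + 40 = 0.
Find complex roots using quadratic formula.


disc = 1^2 - 4*1*40 = 1 - 160 = -159
sqrt(|disc|) = sqrt(159) = 12.6095
Real part = -1/(2*1) = -0.5000
Imag part = 12.6095/(2*1) = 6.3048

-0.5000 ± 6.3048i


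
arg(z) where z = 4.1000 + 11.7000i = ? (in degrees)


Re = 4.1, Im = 11.7
arg = atan2(11.7, 4.1) = 70.6881 degrees

arg(z) = 70.6881 degrees


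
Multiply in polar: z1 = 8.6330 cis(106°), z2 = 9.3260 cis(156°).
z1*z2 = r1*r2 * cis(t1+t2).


r = 8.6330 * 9.3260 = 80.5114
theta = 106° + 156° = 262° = 262° (mod 360)

80.5114 cis(262°)


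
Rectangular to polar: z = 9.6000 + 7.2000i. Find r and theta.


r = sqrt(92.16+51.84) = sqrt(144) = 12.0000
theta = atan2(7.2, 9.6) = 36.8699 degrees

r = 12.0000, theta = 36.8699 degrees


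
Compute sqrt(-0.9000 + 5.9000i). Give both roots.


|z| = sqrt(0.81+34.81) = 5.9682
sqrt((|z|+a)/2) = sqrt((5.9682+(-0.9))/2) = sqrt(2.5341) = 1.5919
sqrt((|z|-a)/2) = sqrt((5.9682-(-0.9))/2) = sqrt(3.4341) = 1.8531

±(1.5919 + 1.8531i) i.e. 1.5919 + 1.8531i and -1.5919 - 1.8531i


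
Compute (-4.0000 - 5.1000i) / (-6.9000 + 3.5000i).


Conjugate of z2 = -6.9000 - 3.5000i
Numerator: (-4.0000 - 5.1000i)(-6.9000 - 3.5000i) = 9.7500 + 49.1900i
Denominator: (-6.9)^2 + 3.5^2 = 59.86
Result = (9.7500 + 49.1900i)/59.86

0.1629 + 0.8218i


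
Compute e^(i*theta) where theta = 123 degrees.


cos(123°) = -0.5446
sin(123°) = 0.8387

e^(i*123°) = -0.5446 + 0.8387i


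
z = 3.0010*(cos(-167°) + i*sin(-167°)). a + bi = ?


a = 3.0010*cos(-167°) = 3.0010*(-0.97437) = -2.9241
b = 3.0010*sin(-167°) = 3.0010*(-0.22495) = -0.6751

-2.9241 - 0.6751i


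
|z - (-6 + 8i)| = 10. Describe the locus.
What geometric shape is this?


|z - z0| = r is a circle with center z0 and radius r.
Center = (-6, 8), radius = 10

Circle with center (-6, 8) and radius 10


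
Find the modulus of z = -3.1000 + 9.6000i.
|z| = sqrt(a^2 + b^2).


|z| = sqrt((-3.1)^2 + 9.6^2) = sqrt(9.61 + 92.16) = sqrt(101.77) = 10.0881

|z| = 10.0881


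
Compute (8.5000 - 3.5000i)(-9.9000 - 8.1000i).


Real = 8.5*(-9.9) - (-3.5)*(-8.1) = -84.15 - 28.35 = -112.5
Imag = 8.5*(-8.1) - (9.9)*(-3.5) = -68.85 + 34.65 = -34.2

-112.5000 - 34.2000i


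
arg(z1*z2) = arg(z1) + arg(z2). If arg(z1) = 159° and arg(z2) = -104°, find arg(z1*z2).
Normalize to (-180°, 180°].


arg(z1*z2) = 159° - 104° = 55°
Normalized to (-180°, 180°]: 55°

55°


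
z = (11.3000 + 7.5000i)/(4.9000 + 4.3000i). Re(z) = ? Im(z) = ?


Multiply by conjugate: (11.3000 + 7.5000i)(4.9000 - 4.3000i) / (4.9^2 + 4.3^2)
Numerator real = 11.3*4.9 + 7.5*4.3 = 87.62
Numerator imag = 7.5*4.9 - 11.3*4.3 = -11.84
Denominator = 42.5
Re(z) = 87.62/42.5 = 2.0616
Im(z) = -11.84/42.5 = -0.2786

Re(z) = 2.0616, Im(z) = -0.2786


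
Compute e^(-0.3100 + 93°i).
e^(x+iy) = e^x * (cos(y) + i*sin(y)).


e^-0.3100 = 0.7334
cos(93°) = -0.0523
sin(93°) = 0.9986
Real = 0.7334*(-0.0523) = -0.0384
Imag = 0.7334*0.9986 = 0.7324

-0.0384 + 0.7324i


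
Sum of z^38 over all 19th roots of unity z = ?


The roots are w_k = w^k with w = e^(2*pi*i/19), and (w^k)^38 = (w^38)^k.
So S = 1 + u + u^2 + ... + u^(18) with u = w^38.
38 = 2*19 + 0, so 38 is a multiple of 19 and u = (w^19)^2 = 1.
Every one of the 19 terms equals 1: S = 19

S = 19


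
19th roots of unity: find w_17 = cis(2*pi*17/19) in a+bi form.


Angle = 360*17/19 = 322.1053°
a = cos(322.1053°) = 0.7891
b = sin(322.1053°) = -0.6142

0.7891 - 0.6142i


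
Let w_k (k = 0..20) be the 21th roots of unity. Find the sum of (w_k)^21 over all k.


The roots are w_k = w^k with w = e^(2*pi*i/21), and (w^k)^21 = (w^21)^k.
So S = 1 + u + u^2 + ... + u^(20) with u = w^21.
21 = 1*21 + 0, so 21 is a multiple of 21 and u = (w^21)^1 = 1.
Every one of the 21 terms equals 1: S = 21

S = 21


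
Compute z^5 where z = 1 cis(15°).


r^5 = 1^5 = 1
n*theta = 5*15° = 75° = 75° (mod 360)
a = 1*cos(75°) = 0.2588
b = 1*sin(75°) = 0.9659

1 cis(75°) = 0.2588 + 0.9659i


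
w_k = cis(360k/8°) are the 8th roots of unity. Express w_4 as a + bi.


Angle = 360*4/8 = 180°
a = cos(180°) = -1.0000
b = sin(180°) = 0

-1.0000 + 0i


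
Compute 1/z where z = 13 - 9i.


|z|^2 = 169+81 = 250
1/z = (13 + 9i)/250

1/z = 0.0520 + 0.0360i


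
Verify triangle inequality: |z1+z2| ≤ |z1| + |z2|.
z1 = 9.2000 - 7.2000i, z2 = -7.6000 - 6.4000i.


|z1| = sqrt(9.2^2 + (-7.2)^2) = sqrt(136.48) = 11.6825
|z2| = sqrt((-7.6)^2 + (-6.4)^2) = sqrt(98.72) = 9.9358
z1+z2 = 1.6000 - 13.6000i
|z1+z2| = sqrt(187.52) = 13.6938
|z1|+|z2| = 11.6825 + 9.9358 = 21.6183

|z1+z2| = 13.6938 ≤ |z1|+|z2| = 21.6183 (verified)


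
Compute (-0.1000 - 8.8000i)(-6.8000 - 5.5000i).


Real = -0.1*(-6.8) - (-8.8)*(-5.5) = 0.68 - 48.4 = -47.72
Imag = -0.1*(-5.5) - (6.8)*(-8.8) = 0.55 + 59.84 = 60.39

-47.7200 + 60.3900i


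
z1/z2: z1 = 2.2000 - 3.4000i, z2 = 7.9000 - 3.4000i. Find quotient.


Conjugate of z2 = 7.9000 + 3.4000i
Numerator: (2.2000 - 3.4000i)(7.9000 + 3.4000i) = 28.9400 - 19.3800i
Denominator: 7.9^2 + (-3.4)^2 = 73.97
Result = (28.9400 - 19.3800i)/73.97

0.3912 - 0.2620i


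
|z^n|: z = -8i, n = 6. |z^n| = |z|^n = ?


|z| = sqrt(0+64) = sqrt(64) = 8
|z^6| = |z|^6 = 8^6 = 262144

|z^6| = 262144


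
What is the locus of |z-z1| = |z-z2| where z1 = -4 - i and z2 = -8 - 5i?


Equal distances means the locus is the perpendicular bisector of z1 and z2.
Midpoint = ((-4+(-8))/2, (-1+(-5))/2) = (-6.0000, -3.0000)

Perpendicular bisector through (-6.0000, -3.0000)


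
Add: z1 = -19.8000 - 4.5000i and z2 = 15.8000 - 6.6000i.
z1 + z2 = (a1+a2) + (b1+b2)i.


Real: -19.8 + 15.8 = -4
Imag: -4.5 - 6.6 = -11.1

-4.0000 - 11.1000i


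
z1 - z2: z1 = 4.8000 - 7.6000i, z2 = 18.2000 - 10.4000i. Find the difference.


Real: 4.8 - 18.2 = -13.4
Imag: -7.6 + 10.4 = 2.8

-13.4000 + 2.8000i


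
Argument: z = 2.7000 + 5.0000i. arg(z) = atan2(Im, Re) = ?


Re = 2.7, Im = 5
arg = atan2(5, 2.7) = 61.6310 degrees

arg(z) = 61.6310 degrees


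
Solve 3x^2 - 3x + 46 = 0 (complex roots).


disc = (-3)^2 - 4*3*46 = 9 - 552 = -543
sqrt(|disc|) = sqrt(543) = 23.3024
Real part = 3/(2*3) = 0.5000
Imag part = 23.3024/(2*3) = 3.8837

0.5000 ± 3.8837i


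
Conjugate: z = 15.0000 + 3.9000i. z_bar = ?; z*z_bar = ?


z_bar = 15.0000 - 3.9000i
z*z_bar = 15^2 + 3.9^2 = 225 + 15.21 = 240.21

z_bar = 15.0000 - 3.9000i, z*z_bar = 240.21


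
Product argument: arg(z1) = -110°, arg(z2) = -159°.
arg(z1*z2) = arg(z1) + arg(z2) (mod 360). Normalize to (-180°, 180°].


arg(z1*z2) = -110° - 159° = -269°
Normalized to (-180°, 180°]: 91°

91°


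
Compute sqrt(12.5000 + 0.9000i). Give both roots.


|z| = sqrt(156.25+0.81) = 12.5324
sqrt((|z|+a)/2) = sqrt((12.5324+12.5)/2) = sqrt(12.5162) = 3.5378
sqrt((|z|-a)/2) = sqrt((12.5324-12.5)/2) = sqrt(0.0162) = 0.1272

±(3.5378 + 0.1272i) i.e. 3.5378 + 0.1272i and -3.5378 - 0.1272i


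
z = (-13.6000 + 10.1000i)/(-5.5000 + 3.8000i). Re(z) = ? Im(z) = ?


Multiply by conjugate: (-13.6000 + 10.1000i)(-5.5000 - 3.8000i) / ((-5.5)^2 + 3.8^2)
Numerator real = -13.6*(-5.5) + 10.1*3.8 = 113.18
Numerator imag = 10.1*(-5.5) - (-13.6)*3.8 = -3.87
Denominator = 44.69
Re(z) = 113.18/44.69 = 2.5326
Im(z) = -3.87/44.69 = -0.0866

Re(z) = 2.5326, Im(z) = -0.0866


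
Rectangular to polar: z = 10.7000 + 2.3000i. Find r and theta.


r = sqrt(114.49+5.29) = sqrt(119.78) = 10.9444
theta = atan2(2.3, 10.7) = 12.1313 degrees

r = 10.9444, theta = 12.1313 degrees


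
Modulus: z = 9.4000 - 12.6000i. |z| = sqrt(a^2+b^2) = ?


|z| = sqrt(9.4^2 + (-12.6)^2) = sqrt(88.36 + 158.76) = sqrt(247.12) = 15.7201

|z| = 15.7201


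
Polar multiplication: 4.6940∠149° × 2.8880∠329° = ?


r = 4.6940 * 2.8880 = 13.5563
theta = 149° + 329° = 478° = 118° (mod 360)

13.5563 cis(118°)


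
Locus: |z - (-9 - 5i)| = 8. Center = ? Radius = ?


|z - z0| = r is a circle with center z0 and radius r.
Center = (-9, -5), radius = 8

Circle with center (-9, -5) and radius 8


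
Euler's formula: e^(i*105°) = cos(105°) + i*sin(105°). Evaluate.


cos(105°) = -0.2588
sin(105°) = 0.9659

e^(i*105°) = -0.2588 + 0.9659i


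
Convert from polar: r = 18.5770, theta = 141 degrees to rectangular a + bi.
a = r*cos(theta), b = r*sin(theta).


a = 18.5770*cos(141°) = 18.5770*(-0.777146) = -14.4370
b = 18.5770*sin(141°) = 18.5770*0.62932 = 11.6909

-14.4370 + 11.6909i


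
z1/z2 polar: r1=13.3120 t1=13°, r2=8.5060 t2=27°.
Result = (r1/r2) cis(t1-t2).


r = 13.3120 / 8.5060 = 1.5650
theta = 13° - 27° = -14° = 346° (mod 360)

1.5650 cis(346°)


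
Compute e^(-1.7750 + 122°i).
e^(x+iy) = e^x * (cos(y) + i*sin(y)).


e^-1.7750 = 0.1695
cos(122°) = -0.5299
sin(122°) = 0.848
Real = 0.1695*(-0.5299) = -0.0898
Imag = 0.1695*0.848 = 0.1437

-0.0898 + 0.1437i


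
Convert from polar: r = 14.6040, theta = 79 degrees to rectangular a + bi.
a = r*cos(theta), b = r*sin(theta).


a = 14.6040*cos(79°) = 14.6040*0.19081 = 2.7866
b = 14.6040*sin(79°) = 14.6040*0.98163 = 14.3357

2.7866 + 14.3357i


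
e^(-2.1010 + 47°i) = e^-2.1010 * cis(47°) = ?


e^-2.1010 = 0.1223
cos(47°) = 0.682
sin(47°) = 0.7314
Real = 0.1223*0.682 = 0.0834
Imag = 0.1223*0.7314 = 0.0895

0.0834 + 0.0895i


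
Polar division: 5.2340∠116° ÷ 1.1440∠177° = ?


r = 5.2340 / 1.1440 = 4.5752
theta = 116° - 177° = -61° = 299° (mod 360)

4.5752 cis(299°)


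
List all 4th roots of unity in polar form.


The 4th roots of unity are cis(360k/4°) for k=0..3
Angle step = 360/4 = 90°
Primitive root: cis(90°)
Primitive root = 0 + 1.0000i

4 roots at angles: 0°, 90°, 180°, 270°


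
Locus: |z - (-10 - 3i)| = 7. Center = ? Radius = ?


|z - z0| = r is a circle with center z0 and radius r.
Center = (-10, -3), radius = 7

Circle with center (-10, -3) and radius 7


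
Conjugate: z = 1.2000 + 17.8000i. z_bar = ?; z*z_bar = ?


z_bar = 1.2000 - 17.8000i
z*z_bar = 1.2^2 + 17.8^2 = 1.44 + 316.84 = 318.28

z_bar = 1.2000 - 17.8000i, z*z_bar = 318.28


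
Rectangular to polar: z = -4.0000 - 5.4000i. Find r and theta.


r = sqrt(16+29.16) = sqrt(45.16) = 6.7201
theta = atan2(-5.4, -4) = -126.5289 degrees

r = 6.7201, theta = -126.5289 degrees


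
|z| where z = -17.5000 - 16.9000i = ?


|z| = sqrt((-17.5)^2 + (-16.9)^2) = sqrt(306.25 + 285.61) = sqrt(591.86) = 24.3282

|z| = 24.3282


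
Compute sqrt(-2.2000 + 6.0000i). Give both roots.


|z| = sqrt(4.84+36) = 6.3906
sqrt((|z|+a)/2) = sqrt((6.3906+(-2.2))/2) = sqrt(2.0953) = 1.4475
sqrt((|z|-a)/2) = sqrt((6.3906-(-2.2))/2) = sqrt(4.2953) = 2.0725

±(1.4475 + 2.0725i) i.e. 1.4475 + 2.0725i and -1.4475 - 2.0725i


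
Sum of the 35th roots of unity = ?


The sum of all 35th roots of unity is 0.
Geometric series: (1 - w^35)/(1 - w) = (1-1)/(1-w) = 0 since w^35 = 1, w ≠ 1.
Alternatively: coefficient of z^34 in z^35 - 1 is 0.

0


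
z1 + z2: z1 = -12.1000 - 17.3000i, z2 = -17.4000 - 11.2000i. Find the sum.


Real: -12.1 - 17.4 = -29.5
Imag: -17.3 - 11.2 = -28.5

-29.5000 - 28.5000i


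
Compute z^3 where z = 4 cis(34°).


r^3 = 4^3 = 64
n*theta = 3*34° = 102° = 102° (mod 360)
a = 64*cos(102°) = -13.3063
b = 64*sin(102°) = 62.6014

64 cis(102°) = -13.3063 + 62.6014i


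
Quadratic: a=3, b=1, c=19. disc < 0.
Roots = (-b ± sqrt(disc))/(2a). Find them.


disc = 1^2 - 4*3*19 = 1 - 228 = -227
sqrt(|disc|) = sqrt(227) = 15.0665
Real part = -1/(2*3) = -0.1667
Imag part = 15.0665/(2*3) = 2.5111

-0.1667 ± 2.5111i


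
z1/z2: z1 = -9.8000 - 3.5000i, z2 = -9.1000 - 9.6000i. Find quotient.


Conjugate of z2 = -9.1000 + 9.6000i
Numerator: (-9.8000 - 3.5000i)(-9.1000 + 9.6000i) = 122.7800 - 62.2300i
Denominator: (-9.1)^2 + (-9.6)^2 = 174.97
Result = (122.7800 - 62.2300i)/174.97

0.7017 - 0.3557i


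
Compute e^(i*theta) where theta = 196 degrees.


cos(196°) = -0.9613
sin(196°) = -0.2756

e^(i*196°) = -0.9613 - 0.2756i


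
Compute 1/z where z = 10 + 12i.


|z|^2 = 100+144 = 244
1/z = (10 - 12i)/244

1/z = 0.0410 - 0.0492i


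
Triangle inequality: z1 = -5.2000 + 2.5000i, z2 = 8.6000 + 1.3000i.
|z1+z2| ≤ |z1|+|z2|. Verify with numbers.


|z1| = sqrt((-5.2)^2 + 2.5^2) = sqrt(33.29) = 5.7697
|z2| = sqrt(8.6^2 + 1.3^2) = sqrt(75.65) = 8.6977
z1+z2 = 3.4000 + 3.8000i
|z1+z2| = sqrt(26) = 5.0990
|z1|+|z2| = 5.7697 + 8.6977 = 14.4674

|z1+z2| = 5.0990 ≤ |z1|+|z2| = 14.4674 (verified)


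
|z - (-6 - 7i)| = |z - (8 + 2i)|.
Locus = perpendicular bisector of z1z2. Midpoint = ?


Equal distances means the locus is the perpendicular bisector of z1 and z2.
Midpoint = ((-6+8)/2, (-7+2)/2) = (1.0000, -2.5000)

Perpendicular bisector through (1.0000, -2.5000)


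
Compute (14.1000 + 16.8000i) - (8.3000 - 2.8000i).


Real: 14.1 - 8.3 = 5.8
Imag: 16.8 + 2.8 = 19.6

5.8000 + 19.6000i


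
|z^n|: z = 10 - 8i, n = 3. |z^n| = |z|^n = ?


|z| = sqrt(100+64) = sqrt(164) = 12.8062
|z^3| = |z|^3 = (sqrt(164))^3 = 164*sqrt(164)

|z^3| = 164*sqrt(164) ≈ 2100.2247


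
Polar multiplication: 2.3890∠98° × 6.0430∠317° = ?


r = 2.3890 * 6.0430 = 14.4367
theta = 98° + 317° = 415° = 55° (mod 360)

14.4367 cis(55°)


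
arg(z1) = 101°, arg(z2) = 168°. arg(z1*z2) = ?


arg(z1*z2) = 101° + 168° = 269°
Normalized to (-180°, 180°]: -91°

-91°


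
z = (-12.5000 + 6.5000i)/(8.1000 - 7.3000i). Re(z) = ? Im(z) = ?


Multiply by conjugate: (-12.5000 + 6.5000i)(8.1000 + 7.3000i) / (8.1^2 + (-7.3)^2)
Numerator real = -12.5*8.1 + 6.5*(-7.3) = -148.7
Numerator imag = 6.5*8.1 - (-12.5)*(-7.3) = -38.6
Denominator = 118.9
Re(z) = -148.7/118.9 = -1.2506
Im(z) = -38.6/118.9 = -0.3246

Re(z) = -1.2506, Im(z) = -0.3246


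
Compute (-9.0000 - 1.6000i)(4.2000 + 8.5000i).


Real = -9*4.2 - (-1.6)*8.5 = -37.8 - (-13.6) = -24.2
Imag = -9*8.5 + 4.2*(-1.6) = -76.5 - (6.72) = -83.22

-24.2000 - 83.2200i


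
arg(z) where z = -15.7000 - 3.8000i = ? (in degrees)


Re = -15.7, Im = -3.8
arg = atan2(-3.8, -15.7) = -166.3939 degrees

arg(z) = -166.3939 degrees


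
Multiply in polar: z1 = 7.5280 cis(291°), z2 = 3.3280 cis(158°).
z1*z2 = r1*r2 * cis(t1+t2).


r = 7.5280 * 3.3280 = 25.0532
theta = 291° + 158° = 449° = 89° (mod 360)

25.0532 cis(89°)


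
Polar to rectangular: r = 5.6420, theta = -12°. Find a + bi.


a = 5.6420*cos(-12°) = 5.6420*0.97815 = 5.5187
b = 5.6420*sin(-12°) = 5.6420*(-0.2079) = -1.1730

5.5187 - 1.1730i


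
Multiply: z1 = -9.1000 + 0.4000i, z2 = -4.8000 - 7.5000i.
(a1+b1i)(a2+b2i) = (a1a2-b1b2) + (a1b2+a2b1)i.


Real = -9.1*(-4.8) - 0.4*(-7.5) = 43.68 - (-3) = 46.68
Imag = -9.1*(-7.5) - (4.8)*0.4 = 68.25 - (1.92) = 66.33

46.6800 + 66.3300i


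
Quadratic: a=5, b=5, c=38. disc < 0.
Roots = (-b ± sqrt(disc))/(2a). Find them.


disc = 5^2 - 4*5*38 = 25 - 760 = -735
sqrt(|disc|) = sqrt(735) = 27.1109
Real part = -5/(2*5) = -0.5000
Imag part = 27.1109/(2*5) = 2.7111

-0.5000 ± 2.7111i


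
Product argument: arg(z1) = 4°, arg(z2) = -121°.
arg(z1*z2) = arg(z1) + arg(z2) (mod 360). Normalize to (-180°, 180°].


arg(z1*z2) = 4° - 121° = -117°
Normalized to (-180°, 180°]: -117°

-117°


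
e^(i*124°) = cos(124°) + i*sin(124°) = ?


cos(124°) = -0.5592
sin(124°) = 0.8290

e^(i*124°) = -0.5592 + 0.8290i


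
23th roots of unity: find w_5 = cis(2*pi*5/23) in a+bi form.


Angle = 360*5/23 = 78.2609°
a = cos(78.2609°) = 0.2035
b = sin(78.2609°) = 0.9791

0.2035 + 0.9791i


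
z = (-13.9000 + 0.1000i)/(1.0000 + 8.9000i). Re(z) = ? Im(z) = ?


Multiply by conjugate: (-13.9000 + 0.1000i)(1.0000 - 8.9000i) / (1^2 + 8.9^2)
Numerator real = -13.9*1 + 0.1*8.9 = -13.01
Numerator imag = 0.1*1 - (-13.9)*8.9 = 123.81
Denominator = 80.21
Re(z) = -13.01/80.21 = -0.1622
Im(z) = 123.81/80.21 = 1.5436

Re(z) = -0.1622, Im(z) = 1.5436


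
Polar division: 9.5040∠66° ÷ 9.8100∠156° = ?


r = 9.5040 / 9.8100 = 0.9688
theta = 66° - 156° = -90° = 270° (mod 360)

0.9688 cis(270°)


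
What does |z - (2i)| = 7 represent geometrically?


|z - z0| = r is a circle with center z0 and radius r.
Center = (0, 2), radius = 7

Circle with center (0, 2) and radius 7


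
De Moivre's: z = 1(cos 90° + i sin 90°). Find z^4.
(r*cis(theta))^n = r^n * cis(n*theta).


r^4 = 1^4 = 1
n*theta = 4*90° = 360° = 0° (mod 360)
a = 1*cos(0°) = 1.0000
b = 1*sin(0°) = 0

1 cis(0°) = 1.0000 + 0i


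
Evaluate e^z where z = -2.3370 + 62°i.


e^-2.3370 = 0.0966
cos(62°) = 0.4695
sin(62°) = 0.8829
Real = 0.0966*0.4695 = 0.0454
Imag = 0.0966*0.8829 = 0.0853

0.0454 + 0.0853i


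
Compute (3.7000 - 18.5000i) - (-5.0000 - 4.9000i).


Real: 3.7 + 5 = 8.7
Imag: -18.5 + 4.9 = -13.6

8.7000 - 13.6000i


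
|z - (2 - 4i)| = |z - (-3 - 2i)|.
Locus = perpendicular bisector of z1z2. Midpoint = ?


Equal distances means the locus is the perpendicular bisector of z1 and z2.
Midpoint = ((2+(-3))/2, (-4+(-2))/2) = (-0.5000, -3.0000)

Perpendicular bisector through (-0.5000, -3.0000)


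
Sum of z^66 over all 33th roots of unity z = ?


The roots are w_k = w^k with w = e^(2*pi*i/33), and (w^k)^66 = (w^66)^k.
So S = 1 + u + u^2 + ... + u^(32) with u = w^66.
66 = 2*33 + 0, so 66 is a multiple of 33 and u = (w^33)^2 = 1.
Every one of the 33 terms equals 1: S = 33

S = 33


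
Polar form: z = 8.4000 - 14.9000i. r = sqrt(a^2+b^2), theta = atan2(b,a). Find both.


r = sqrt(70.56+222.01) = sqrt(292.57) = 17.1047
theta = atan2(-14.9, 8.4) = -60.5875 degrees

r = 17.1047, theta = -60.5875 degrees


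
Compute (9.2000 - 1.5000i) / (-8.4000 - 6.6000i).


Conjugate of z2 = -8.4000 + 6.6000i
Numerator: (9.2000 - 1.5000i)(-8.4000 + 6.6000i) = -67.3800 + 73.3200i
Denominator: (-8.4)^2 + (-6.6)^2 = 114.12
Result = (-67.3800 + 73.3200i)/114.12

-0.5904 + 0.6425i


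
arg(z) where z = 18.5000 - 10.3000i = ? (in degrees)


Re = 18.5, Im = -10.3
arg = atan2(-10.3, 18.5) = -29.1072 degrees

arg(z) = -29.1072 degrees


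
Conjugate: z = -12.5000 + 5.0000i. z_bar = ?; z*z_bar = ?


z_bar = -12.5000 - 5.0000i
z*z_bar = (-12.5)^2 + 5^2 = 156.25 + 25 = 181.25

z_bar = -12.5000 - 5.0000i, z*z_bar = 181.25


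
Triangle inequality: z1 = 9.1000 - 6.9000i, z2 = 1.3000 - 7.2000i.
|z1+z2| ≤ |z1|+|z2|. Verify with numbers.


|z1| = sqrt(9.1^2 + (-6.9)^2) = sqrt(130.42) = 11.4202
|z2| = sqrt(1.3^2 + (-7.2)^2) = sqrt(53.53) = 7.3164
z1+z2 = 10.4000 - 14.1000i
|z1+z2| = sqrt(306.97) = 17.5206
|z1|+|z2| = 11.4202 + 7.3164 = 18.7366

|z1+z2| = 17.5206 ≤ |z1|+|z2| = 18.7366 (verified)


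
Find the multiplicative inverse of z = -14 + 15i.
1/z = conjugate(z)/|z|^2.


|z|^2 = 196+225 = 421
1/z = (-14 - 15i)/421

1/z = -0.0333 - 0.0356i


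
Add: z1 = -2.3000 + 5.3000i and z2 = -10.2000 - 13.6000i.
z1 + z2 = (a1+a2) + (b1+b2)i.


Real: -2.3 - 10.2 = -12.5
Imag: 5.3 - 13.6 = -8.3

-12.5000 - 8.3000i


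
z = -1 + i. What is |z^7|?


|z| = sqrt(1+1) = sqrt(2) = 1.4142
|z^7| = |z|^7 = (sqrt(2))^7 = 2^3 * sqrt(2) = 8*sqrt(2)

|z^7| = 8*sqrt(2) ≈ 11.3137


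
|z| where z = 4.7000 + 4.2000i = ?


|z| = sqrt(4.7^2 + 4.2^2) = sqrt(22.09 + 17.64) = sqrt(39.73) = 6.3032

|z| = 6.3032


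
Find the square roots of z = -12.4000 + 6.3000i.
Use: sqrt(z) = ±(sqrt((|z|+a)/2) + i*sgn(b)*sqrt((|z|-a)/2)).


|z| = sqrt(153.76+39.69) = 13.9086
sqrt((|z|+a)/2) = sqrt((13.9086+(-12.4))/2) = sqrt(0.7543) = 0.8685
sqrt((|z|-a)/2) = sqrt((13.9086-(-12.4))/2) = sqrt(13.1543) = 3.6269

±(0.8685 + 3.6269i) i.e. 0.8685 + 3.6269i and -0.8685 - 3.6269i


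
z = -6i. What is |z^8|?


|z| = sqrt(0+36) = sqrt(36) = 6
|z^8| = |z|^8 = 6^8 = 1679616

|z^8| = 1679616


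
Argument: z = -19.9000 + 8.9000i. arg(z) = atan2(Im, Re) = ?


Re = -19.9, Im = 8.9
arg = atan2(8.9, -19.9) = 155.9041 degrees

arg(z) = 155.9041 degrees


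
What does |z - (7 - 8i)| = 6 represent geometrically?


|z - z0| = r is a circle with center z0 and radius r.
Center = (7, -8), radius = 6

Circle with center (7, -8) and radius 6


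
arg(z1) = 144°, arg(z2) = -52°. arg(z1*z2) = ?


arg(z1*z2) = 144° - 52° = 92°
Normalized to (-180°, 180°]: 92°

92°


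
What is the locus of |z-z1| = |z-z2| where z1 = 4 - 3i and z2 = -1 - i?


Equal distances means the locus is the perpendicular bisector of z1 and z2.
Midpoint = ((4+(-1))/2, (-3+(-1))/2) = (1.5000, -2.0000)

Perpendicular bisector through (1.5000, -2.0000)
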